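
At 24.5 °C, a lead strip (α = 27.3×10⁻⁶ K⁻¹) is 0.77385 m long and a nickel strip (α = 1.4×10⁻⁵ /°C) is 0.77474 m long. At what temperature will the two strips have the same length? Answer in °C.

Equal length when α₁L₁ΔT − α₂L₂ΔT = L₂ − L₁ = 8.90×10⁻⁴ m
α₁L₁ = 2.1126105×10⁻⁵, α₂L₂ = 1.084636×10⁻⁵ → Δ(αL) = 1.0279745×10⁻⁵ m/K
ΔT = 8.90×10⁻⁴ / 1.0279745×10⁻⁵ = 86.578 K, so T = 24.5 + 86.578 = 111.078 °C

T = 111.1 °C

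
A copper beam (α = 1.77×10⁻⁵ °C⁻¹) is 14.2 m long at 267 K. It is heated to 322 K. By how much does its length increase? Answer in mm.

ΔL = 13.8 mm

|ΔT| = |322 − 267| = 55 K
ΔL = αL₀ΔT = (1.77×10⁻⁵)(14.2)(55) = 1.38×10⁻² m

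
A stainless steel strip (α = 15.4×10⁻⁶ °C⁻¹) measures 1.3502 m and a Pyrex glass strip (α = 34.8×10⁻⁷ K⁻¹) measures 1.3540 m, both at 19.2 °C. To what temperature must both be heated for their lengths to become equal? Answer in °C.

T = 255.5 °C

Equal length when α₁L₁ΔT − α₂L₂ΔT = L₂ − L₁ = 3.80×10⁻³ m
α₁L₁ = 2.079308×10⁻⁵, α₂L₂ = 4.71192×10⁻⁶ → Δ(αL) = 1.608116×10⁻⁵ m/K
ΔT = 3.80×10⁻³ / 1.608116×10⁻⁵ = 236.301 K, so T = 19.2 + 236.301 = 255.501 °C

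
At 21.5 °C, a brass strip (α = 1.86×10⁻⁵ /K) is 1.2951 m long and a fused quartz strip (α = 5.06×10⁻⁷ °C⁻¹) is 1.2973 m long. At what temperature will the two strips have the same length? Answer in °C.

T = 115.4 °C

Equal length when α₁L₁ΔT − α₂L₂ΔT = L₂ − L₁ = 2.20×10⁻³ m
α₁L₁ = 2.408886×10⁻⁵, α₂L₂ = 6.564338×10⁻⁷ → Δ(αL) = 2.34324262×10⁻⁵ m/K
ΔT = 2.20×10⁻³ / 2.34324262×10⁻⁵ = 93.887 K, so T = 21.5 + 93.887 = 115.387 °C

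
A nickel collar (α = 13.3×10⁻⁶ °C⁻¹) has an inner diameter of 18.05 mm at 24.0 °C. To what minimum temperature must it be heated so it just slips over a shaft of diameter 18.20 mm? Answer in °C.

Required Δd = 18.20 − 18.05 = 0.15 mm
Δd = αd₀ΔT ⇒ ΔT = Δd/(αd₀) = 0.15 / (13.3×10⁻⁶ × 18.05) = 624.83 K
T_min = 24.0 + 624.83 = 648.83 °C

T = 649 °C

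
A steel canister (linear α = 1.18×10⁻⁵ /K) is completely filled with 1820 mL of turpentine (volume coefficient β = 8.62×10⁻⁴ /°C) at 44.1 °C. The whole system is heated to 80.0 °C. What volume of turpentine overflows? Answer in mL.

The canister also expands: β_container ≈ 3α = 3.54×10⁻⁵ /K
Net overflow = V₀(β_liq − 3α_cont)ΔT
β − 3α = 8.62×10⁻⁴ − 3.54×10⁻⁵ = 8.266×10⁻⁴ /K; ΔT = 35.9 K
ΔV = 1820 × 8.266×10⁻⁴ × 35.9 = 54.0 mL

54.0 mL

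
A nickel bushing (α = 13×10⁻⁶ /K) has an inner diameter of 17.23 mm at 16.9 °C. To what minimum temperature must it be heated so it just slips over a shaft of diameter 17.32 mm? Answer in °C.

T = 419 °C

Required Δd = 17.32 − 17.23 = 0.09 mm
Δd = αd₀ΔT ⇒ ΔT = Δd/(αd₀) = 0.09 / (13×10⁻⁶ × 17.23) = 401.80 K
T_min = 16.9 + 401.80 = 418.70 °C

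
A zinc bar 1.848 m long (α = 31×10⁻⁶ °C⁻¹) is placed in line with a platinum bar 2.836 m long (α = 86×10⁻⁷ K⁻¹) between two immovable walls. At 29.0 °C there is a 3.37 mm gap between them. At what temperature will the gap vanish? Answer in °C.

Gap closes when ΔL₁ + ΔL₂ = 3.37 mm = 3.37×10⁻³ m
(α₁L₁ + α₂L₂)ΔT = g
α₁L₁ + α₂L₂ = 31×10⁻⁶×1.848 + 86×10⁻⁷×2.836 = 8.16776×10⁻⁵ m/K
ΔT = 3.37×10⁻³ / 8.16776×10⁻⁵ = 41.260 K
T = 29.0 + 41.260 = 70.260 °C

T = 70.3 °C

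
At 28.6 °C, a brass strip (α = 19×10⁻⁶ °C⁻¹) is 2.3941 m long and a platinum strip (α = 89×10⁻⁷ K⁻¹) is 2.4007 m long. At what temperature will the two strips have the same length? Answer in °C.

T = 302.2 °C

Equal length when α₁L₁ΔT − α₂L₂ΔT = L₂ − L₁ = 6.60×10⁻³ m
α₁L₁ = 4.54879×10⁻⁵, α₂L₂ = 2.136623×10⁻⁵ → Δ(αL) = 2.412167×10⁻⁵ m/K
ΔT = 6.60×10⁻³ / 2.412167×10⁻⁵ = 273.613 K, so T = 28.6 + 273.613 = 302.213 °C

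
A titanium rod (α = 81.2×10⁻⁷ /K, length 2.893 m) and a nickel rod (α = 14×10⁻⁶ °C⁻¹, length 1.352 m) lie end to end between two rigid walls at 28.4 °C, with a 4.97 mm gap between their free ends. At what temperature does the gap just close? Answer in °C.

T = 146 °C

Gap closes when ΔL₁ + ΔL₂ = 4.97 mm = 4.97×10⁻³ m
(α₁L₁ + α₂L₂)ΔT = g
α₁L₁ + α₂L₂ = 81.2×10⁻⁷×2.893 + 14×10⁻⁶×1.352 = 4.241916×10⁻⁵ m/K
ΔT = 4.97×10⁻³ / 4.241916×10⁻⁵ = 117.16 K
T = 28.4 + 117.16 = 145.56 °C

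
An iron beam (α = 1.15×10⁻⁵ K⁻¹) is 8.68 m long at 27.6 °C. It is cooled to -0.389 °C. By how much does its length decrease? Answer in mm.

|ΔT| = |-0.389 − 27.6| = 27.989 K
ΔL = αL₀ΔT = (1.15×10⁻⁵)(8.68)(27.989) = 2.79×10⁻³ m

ΔL = 2.79 mm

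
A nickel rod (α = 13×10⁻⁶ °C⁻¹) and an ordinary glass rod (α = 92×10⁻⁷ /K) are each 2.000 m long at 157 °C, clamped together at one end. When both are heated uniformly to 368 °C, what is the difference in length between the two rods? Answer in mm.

1.60 mm

ΔT = 211 K
nickel: ΔL = 13×10⁻⁶ × 2.000 m × 211 = 5.4860×10⁻³ m = 5.4860 mm
ordinary glass: ΔL = 92×10⁻⁷ × 2.000 m × 211 = 3.8824×10⁻³ m = 3.8824 mm
difference = 5.4860 − 3.8824 = 1.6036 mm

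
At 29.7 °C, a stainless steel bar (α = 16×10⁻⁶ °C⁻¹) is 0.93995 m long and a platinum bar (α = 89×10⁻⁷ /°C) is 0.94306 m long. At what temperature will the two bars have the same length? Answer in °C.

Equal length when α₁L₁ΔT − α₂L₂ΔT = L₂ − L₁ = 3.11×10⁻³ m
α₁L₁ = 1.50392×10⁻⁵, α₂L₂ = 8.393234×10⁻⁶ → Δ(αL) = 6.645966×10⁻⁶ m/K
ΔT = 3.11×10⁻³ / 6.645966×10⁻⁶ = 467.953 K, so T = 29.7 + 467.953 = 497.653 °C

T = 497.7 °C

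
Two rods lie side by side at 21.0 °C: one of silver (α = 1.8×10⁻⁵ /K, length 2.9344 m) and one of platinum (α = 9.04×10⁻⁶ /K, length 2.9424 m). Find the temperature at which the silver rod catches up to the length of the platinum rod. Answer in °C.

T = 326.1 °C

Equal length when α₁L₁ΔT − α₂L₂ΔT = L₂ − L₁ = 8.00×10⁻³ m
α₁L₁ = 5.28192×10⁻⁵, α₂L₂ = 2.6599296×10⁻⁵ → Δ(αL) = 2.6219904×10⁻⁵ m/K
ΔT = 8.00×10⁻³ / 2.6219904×10⁻⁵ = 305.112 K, so T = 21.0 + 305.112 = 326.112 °C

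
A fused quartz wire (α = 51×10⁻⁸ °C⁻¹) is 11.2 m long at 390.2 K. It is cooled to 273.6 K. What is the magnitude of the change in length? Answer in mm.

|ΔT| = |273.6 − 390.2| = 116.6 K
ΔL = αL₀ΔT = (51×10⁻⁸)(11.2)(116.6) = 6.66×10⁻⁴ m

ΔL = 0.666 mm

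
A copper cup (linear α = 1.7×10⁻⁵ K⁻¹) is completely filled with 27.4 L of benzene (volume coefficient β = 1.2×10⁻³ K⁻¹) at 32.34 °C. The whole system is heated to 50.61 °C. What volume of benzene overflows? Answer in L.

0.575 L

The cup also expands: β_container ≈ 3α = 5.1×10⁻⁵ /K
Net overflow = V₀(β_liq − 3α_cont)ΔT
β − 3α = 1.20×10⁻³ − 5.1×10⁻⁵ = 1.149×10⁻³ /K; ΔT = 18.27 K
ΔV = 27.4 × 1.149×10⁻³ × 18.27 = 0.575 L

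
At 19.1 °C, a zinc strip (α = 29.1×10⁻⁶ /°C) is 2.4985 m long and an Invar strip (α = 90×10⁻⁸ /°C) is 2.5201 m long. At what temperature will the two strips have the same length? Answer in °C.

T = 325.8 °C

Equal length when α₁L₁ΔT − α₂L₂ΔT = L₂ − L₁ = 2.16×10⁻² m
α₁L₁ = 7.270635×10⁻⁵, α₂L₂ = 2.26809×10⁻⁶ → Δ(αL) = 7.043826×10⁻⁵ m/K
ΔT = 2.16×10⁻² / 7.043826×10⁻⁵ = 306.652 K, so T = 19.1 + 306.652 = 325.752 °C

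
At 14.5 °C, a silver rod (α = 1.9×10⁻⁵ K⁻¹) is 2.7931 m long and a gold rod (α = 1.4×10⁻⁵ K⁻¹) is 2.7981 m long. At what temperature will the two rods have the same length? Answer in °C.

Equal length when α₁L₁ΔT − α₂L₂ΔT = L₂ − L₁ = 5.00×10⁻³ m
α₁L₁ = 5.30689×10⁻⁵, α₂L₂ = 3.91734×10⁻⁵ → Δ(αL) = 1.38955×10⁻⁵ m/K
ΔT = 5.00×10⁻³ / 1.38955×10⁻⁵ = 359.829 K, so T = 14.5 + 359.829 = 374.329 °C

T = 374.3 °C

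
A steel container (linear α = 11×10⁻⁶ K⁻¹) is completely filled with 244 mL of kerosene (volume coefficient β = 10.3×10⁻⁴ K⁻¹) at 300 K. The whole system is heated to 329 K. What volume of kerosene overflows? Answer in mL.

The container also expands: β_container ≈ 3α = 3.3×10⁻⁵ /K
Net overflow = V₀(β_liq − 3α_cont)ΔT
β − 3α = 1.03×10⁻³ − 3.3×10⁻⁵ = 9.97×10⁻⁴ /K; ΔT = 29 K
ΔV = 244 × 9.97×10⁻⁴ × 29 = 7.05 mL

7.05 mL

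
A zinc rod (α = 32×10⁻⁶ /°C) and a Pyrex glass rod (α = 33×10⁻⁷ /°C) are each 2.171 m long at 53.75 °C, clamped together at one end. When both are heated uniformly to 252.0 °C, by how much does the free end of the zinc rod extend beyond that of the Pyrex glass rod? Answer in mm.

12.4 mm

ΔT = 198.25 K
zinc: ΔL = 32×10⁻⁶ × 2.171 m × 198.25 = 1.3773×10⁻² m = 13.773 mm
Pyrex glass: ΔL = 33×10⁻⁷ × 2.171 m × 198.25 = 1.4203×10⁻³ m = 1.4203 mm
difference = 13.773 − 1.4203 = 12.3527 mm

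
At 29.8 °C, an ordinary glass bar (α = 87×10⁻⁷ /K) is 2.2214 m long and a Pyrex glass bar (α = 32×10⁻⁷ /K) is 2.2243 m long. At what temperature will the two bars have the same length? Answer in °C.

T = 267.3 °C

Equal length when α₁L₁ΔT − α₂L₂ΔT = L₂ − L₁ = 2.90×10⁻³ m
α₁L₁ = 1.932618×10⁻⁵, α₂L₂ = 7.11776×10⁻⁶ → Δ(αL) = 1.220842×10⁻⁵ m/K
ΔT = 2.90×10⁻³ / 1.220842×10⁻⁵ = 237.541 K, so T = 29.8 + 237.541 = 267.341 °C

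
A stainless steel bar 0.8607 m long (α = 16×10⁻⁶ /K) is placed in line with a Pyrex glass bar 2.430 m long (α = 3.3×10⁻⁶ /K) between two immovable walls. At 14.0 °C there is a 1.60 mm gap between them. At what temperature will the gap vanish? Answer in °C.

α₁L₁ = 1.37712×10⁻⁵ m/K, α₂L₂ = 8.019×10⁻⁶ m/K → total 2.17902×10⁻⁵ m/K
ΔT = g/(α₁L₁+α₂L₂) = 1.60×10⁻³ / 2.17902×10⁻⁵ = 73.428 K
T = 14.0 + 73.428 = 87.428 °C

T = 87.4 °C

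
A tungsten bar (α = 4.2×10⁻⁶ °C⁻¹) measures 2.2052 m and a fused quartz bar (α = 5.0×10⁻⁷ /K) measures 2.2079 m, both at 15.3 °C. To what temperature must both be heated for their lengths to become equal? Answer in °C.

T = 346.3 °C

Equal length when α₁L₁ΔT − α₂L₂ΔT = L₂ − L₁ = 2.70×10⁻³ m
α₁L₁ = 9.26184×10⁻⁶, α₂L₂ = 1.10395×10⁻⁶ → Δ(αL) = 8.15789×10⁻⁶ m/K
ΔT = 2.70×10⁻³ / 8.15789×10⁻⁶ = 330.968 K, so T = 15.3 + 330.968 = 346.268 °C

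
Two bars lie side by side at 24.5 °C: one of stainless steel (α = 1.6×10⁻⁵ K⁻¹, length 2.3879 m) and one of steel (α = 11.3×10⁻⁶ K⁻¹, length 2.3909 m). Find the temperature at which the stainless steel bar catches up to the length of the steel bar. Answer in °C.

Equal length when α₁L₁ΔT − α₂L₂ΔT = L₂ − L₁ = 3.00×10⁻³ m
α₁L₁ = 3.82064×10⁻⁵, α₂L₂ = 2.701717×10⁻⁵ → Δ(αL) = 1.118923×10⁻⁵ m/K
ΔT = 3.00×10⁻³ / 1.118923×10⁻⁵ = 268.115 K, so T = 24.5 + 268.115 = 292.615 °C

T = 292.6 °C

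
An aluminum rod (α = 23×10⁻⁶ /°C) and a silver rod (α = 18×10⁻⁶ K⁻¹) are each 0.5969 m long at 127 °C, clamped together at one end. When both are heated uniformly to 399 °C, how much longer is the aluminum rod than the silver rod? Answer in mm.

ΔT = 272 K
aluminum: ΔL = 23×10⁻⁶ × 0.5969 m × 272 = 3.7342×10⁻³ m = 3.7342 mm
silver: ΔL = 18×10⁻⁶ × 0.5969 m × 272 = 2.9224×10⁻³ m = 2.9224 mm
difference = 3.7342 − 2.9224 = 0.8118 mm

0.812 mm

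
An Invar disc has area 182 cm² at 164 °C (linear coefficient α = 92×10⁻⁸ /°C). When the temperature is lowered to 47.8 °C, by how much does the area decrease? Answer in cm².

ΔA = 0.0389 cm²

Area coefficient ≈ 2α; |ΔT| = 116.2 K
ΔA = 2αA₀ΔT = 2(92×10⁻⁸)(182)(116.2) = 0.0389 cm²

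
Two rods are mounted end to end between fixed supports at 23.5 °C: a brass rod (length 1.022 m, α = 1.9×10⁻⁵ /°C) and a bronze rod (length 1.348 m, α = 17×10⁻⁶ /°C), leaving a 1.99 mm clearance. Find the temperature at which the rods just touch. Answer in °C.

Gap closes when ΔL₁ + ΔL₂ = 1.99 mm = 1.99×10⁻³ m
(α₁L₁ + α₂L₂)ΔT = g
α₁L₁ + α₂L₂ = 1.9×10⁻⁵×1.022 + 17×10⁻⁶×1.348 = 4.2334×10⁻⁵ m/K
ΔT = 1.99×10⁻³ / 4.2334×10⁻⁵ = 47.007 K
T = 23.5 + 47.007 = 70.507 °C

T = 70.5 °C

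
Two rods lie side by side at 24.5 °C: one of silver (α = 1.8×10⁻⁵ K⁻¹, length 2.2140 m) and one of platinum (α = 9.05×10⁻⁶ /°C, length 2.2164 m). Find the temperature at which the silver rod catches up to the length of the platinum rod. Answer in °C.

Equal length when α₁L₁ΔT − α₂L₂ΔT = L₂ − L₁ = 2.40×10⁻³ m
α₁L₁ = 3.9852×10⁻⁵, α₂L₂ = 2.005842×10⁻⁵ → Δ(αL) = 1.979358×10⁻⁵ m/K
ΔT = 2.40×10⁻³ / 1.979358×10⁻⁵ = 121.251 K, so T = 24.5 + 121.251 = 145.751 °C

T = 145.8 °C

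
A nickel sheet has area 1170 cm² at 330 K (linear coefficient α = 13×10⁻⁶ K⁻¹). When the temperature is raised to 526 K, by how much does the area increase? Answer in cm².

Area coefficient ≈ 2α; |ΔT| = 196 K
ΔA = 2αA₀ΔT = 2(13×10⁻⁶)(1170)(196) = 5.96 cm²

ΔA = 5.96 cm²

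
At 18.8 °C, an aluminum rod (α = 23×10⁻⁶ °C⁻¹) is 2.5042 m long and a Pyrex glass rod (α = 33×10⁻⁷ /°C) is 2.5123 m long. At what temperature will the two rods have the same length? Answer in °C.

T = 183.1 °C

Equal length when α₁L₁ΔT − α₂L₂ΔT = L₂ − L₁ = 8.10×10⁻³ m
α₁L₁ = 5.75966×10⁻⁵, α₂L₂ = 8.29059×10⁻⁶ → Δ(αL) = 4.930601×10⁻⁵ m/K
ΔT = 8.10×10⁻³ / 4.930601×10⁻⁵ = 164.280 K, so T = 18.8 + 164.280 = 183.080 °C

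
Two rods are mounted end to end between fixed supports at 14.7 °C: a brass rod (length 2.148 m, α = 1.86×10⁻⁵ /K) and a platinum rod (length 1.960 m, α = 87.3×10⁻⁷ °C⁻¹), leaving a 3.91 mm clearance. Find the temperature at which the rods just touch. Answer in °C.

T = 83.2 °C

Gap closes when ΔL₁ + ΔL₂ = 3.91 mm = 3.91×10⁻³ m
(α₁L₁ + α₂L₂)ΔT = g
α₁L₁ + α₂L₂ = 1.86×10⁻⁵×2.148 + 87.3×10⁻⁷×1.960 = 5.70636×10⁻⁵ m/K
ΔT = 3.91×10⁻³ / 5.70636×10⁻⁵ = 68.520 K
T = 14.7 + 68.520 = 83.220 °C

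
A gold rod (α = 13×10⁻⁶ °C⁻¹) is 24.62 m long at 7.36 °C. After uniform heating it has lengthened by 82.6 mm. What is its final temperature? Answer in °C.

ΔL = αL₀ΔT ⇒ ΔT = ΔL / (αL₀)
ΔT = 82.6×10⁻³ m / (13×10⁻⁶ × 24.62 m) = 258.08 K
T = 7.36 + 258.08 = 265.44 °C

T = 265 °C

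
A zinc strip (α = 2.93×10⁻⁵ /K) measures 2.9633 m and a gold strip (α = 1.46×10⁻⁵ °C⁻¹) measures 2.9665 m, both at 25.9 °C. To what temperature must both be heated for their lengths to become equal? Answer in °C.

Equal length when α₁L₁ΔT − α₂L₂ΔT = L₂ − L₁ = 3.20×10⁻³ m
α₁L₁ = 8.682469×10⁻⁵, α₂L₂ = 4.33109×10⁻⁵ → Δ(αL) = 4.351379×10⁻⁵ m/K
ΔT = 3.20×10⁻³ / 4.351379×10⁻⁵ = 73.5399 K, so T = 25.9 + 73.5399 = 99.4399 °C

T = 99.44 °C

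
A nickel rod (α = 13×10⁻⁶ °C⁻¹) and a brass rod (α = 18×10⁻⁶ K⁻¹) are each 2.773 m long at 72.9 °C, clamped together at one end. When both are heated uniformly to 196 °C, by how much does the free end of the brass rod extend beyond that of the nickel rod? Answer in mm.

ΔT = 123.1 K
nickel: ΔL = 13×10⁻⁶ × 2.773 m × 123.1 = 4.4376×10⁻³ m = 4.4376 mm
brass: ΔL = 18×10⁻⁶ × 2.773 m × 123.1 = 6.1444×10⁻³ m = 6.1444 mm
difference = 6.1444 − 4.4376 = 1.7068 mm

1.71 mm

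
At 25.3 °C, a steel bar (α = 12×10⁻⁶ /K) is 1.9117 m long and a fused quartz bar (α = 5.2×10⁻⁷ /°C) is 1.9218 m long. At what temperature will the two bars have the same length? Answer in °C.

T = 485.6 °C

Equal length when α₁L₁ΔT − α₂L₂ΔT = L₂ − L₁ = 1.01×10⁻² m
α₁L₁ = 2.29404×10⁻⁵, α₂L₂ = 9.99336×10⁻⁷ → Δ(αL) = 2.1941064×10⁻⁵ m/K
ΔT = 1.01×10⁻² / 2.1941064×10⁻⁵ = 460.324 K, so T = 25.3 + 460.324 = 485.624 °C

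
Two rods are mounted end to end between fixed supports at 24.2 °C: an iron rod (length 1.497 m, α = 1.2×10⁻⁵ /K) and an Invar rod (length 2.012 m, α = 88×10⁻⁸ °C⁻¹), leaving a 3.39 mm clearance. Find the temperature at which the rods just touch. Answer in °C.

T = 196 °C

Gap closes when ΔL₁ + ΔL₂ = 3.39 mm = 3.39×10⁻³ m
(α₁L₁ + α₂L₂)ΔT = g
α₁L₁ + α₂L₂ = 1.2×10⁻⁵×1.497 + 88×10⁻⁸×2.012 = 1.973456×10⁻⁵ m/K
ΔT = 3.39×10⁻³ / 1.973456×10⁻⁵ = 171.78 K
T = 24.2 + 171.78 = 195.98 °C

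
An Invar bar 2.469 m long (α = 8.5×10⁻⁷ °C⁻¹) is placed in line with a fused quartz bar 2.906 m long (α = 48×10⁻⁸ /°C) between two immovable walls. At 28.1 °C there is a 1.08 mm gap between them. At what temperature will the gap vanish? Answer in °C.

α₁L₁ = 2.09865×10⁻⁶ m/K, α₂L₂ = 1.39488×10⁻⁶ m/K → total 3.49353×10⁻⁶ m/K
ΔT = g/(α₁L₁+α₂L₂) = 1.08×10⁻³ / 3.49353×10⁻⁶ = 309.14 K
T = 28.1 + 309.14 = 337.24 °C

T = 337 °C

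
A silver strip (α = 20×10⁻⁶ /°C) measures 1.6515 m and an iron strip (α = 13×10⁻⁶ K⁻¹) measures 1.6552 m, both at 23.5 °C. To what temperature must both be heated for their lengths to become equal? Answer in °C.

L₁(1 + α₁ΔT) = L₂(1 + α₂ΔT) ⇒ ΔT = (L₂ − L₁)/(α₁L₁ − α₂L₂)
L₂ − L₁ = 1.6552 − 1.6515 = 3.70×10⁻³ m
α₁L₁ − α₂L₂ = 20×10⁻⁶×1.6515 − 13×10⁻⁶×1.6552 = 1.15124×10⁻⁵ m/K
ΔT = 3.70×10⁻³ / 1.15124×10⁻⁵ = 321.393 K
T = 23.5 + 321.393 = 344.893 °C

T = 344.9 °C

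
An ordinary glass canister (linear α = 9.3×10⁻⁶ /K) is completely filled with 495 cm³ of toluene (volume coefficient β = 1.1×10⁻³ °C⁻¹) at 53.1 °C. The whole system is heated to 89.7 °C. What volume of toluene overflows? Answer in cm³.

The canister also expands: β_container ≈ 3α = 2.79×10⁻⁵ /K
Net overflow = V₀(β_liq − 3α_cont)ΔT
β − 3α = 1.10×10⁻³ − 2.79×10⁻⁵ = 1.0721×10⁻³ /K; ΔT = 36.6 K
ΔV = 495 × 1.0721×10⁻³ × 36.6 = 19.4 cm³

19.4 cm³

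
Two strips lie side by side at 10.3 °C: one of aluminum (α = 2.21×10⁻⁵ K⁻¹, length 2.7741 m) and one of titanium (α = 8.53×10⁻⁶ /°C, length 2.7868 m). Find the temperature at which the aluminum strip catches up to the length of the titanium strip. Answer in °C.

Equal length when α₁L₁ΔT − α₂L₂ΔT = L₂ − L₁ = 1.27×10⁻² m
α₁L₁ = 6.130761×10⁻⁵, α₂L₂ = 2.3771404×10⁻⁵ → Δ(αL) = 3.7536206×10⁻⁵ m/K
ΔT = 1.27×10⁻² / 3.7536206×10⁻⁵ = 338.340 K, so T = 10.3 + 338.340 = 348.640 °C

T = 348.6 °C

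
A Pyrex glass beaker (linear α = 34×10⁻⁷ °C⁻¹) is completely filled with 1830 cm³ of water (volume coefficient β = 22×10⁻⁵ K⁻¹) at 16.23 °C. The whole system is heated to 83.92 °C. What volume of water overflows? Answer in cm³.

The beaker also expands: β_container ≈ 3α = 1.02×10⁻⁵ /K
Net overflow = V₀(β_liq − 3α_cont)ΔT
β − 3α = 2.20×10⁻⁴ − 1.02×10⁻⁵ = 2.098×10⁻⁴ /K; ΔT = 67.69 K
ΔV = 1830 × 2.098×10⁻⁴ × 67.69 = 26.0 cm³

26.0 cm³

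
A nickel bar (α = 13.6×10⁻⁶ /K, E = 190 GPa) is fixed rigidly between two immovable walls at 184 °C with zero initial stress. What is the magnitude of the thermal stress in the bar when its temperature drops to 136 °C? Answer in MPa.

σ = 124 MPa

Fully constrained: the free strain ε = αΔT is blocked, so σ = Eε = EαΔT.
|ΔT| = 48 K
σ = 190×10⁹ × 13.6×10⁻⁶ × 48 = 1.24×10⁸ Pa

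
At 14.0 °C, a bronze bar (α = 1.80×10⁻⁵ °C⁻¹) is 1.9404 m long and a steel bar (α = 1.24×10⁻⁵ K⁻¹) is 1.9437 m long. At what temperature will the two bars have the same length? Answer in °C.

T = 318.8 °C

Equal length when α₁L₁ΔT − α₂L₂ΔT = L₂ − L₁ = 3.30×10⁻³ m
α₁L₁ = 3.49272×10⁻⁵, α₂L₂ = 2.410188×10⁻⁵ → Δ(αL) = 1.082532×10⁻⁵ m/K
ΔT = 3.30×10⁻³ / 1.082532×10⁻⁵ = 304.841 K, so T = 14.0 + 304.841 = 318.841 °C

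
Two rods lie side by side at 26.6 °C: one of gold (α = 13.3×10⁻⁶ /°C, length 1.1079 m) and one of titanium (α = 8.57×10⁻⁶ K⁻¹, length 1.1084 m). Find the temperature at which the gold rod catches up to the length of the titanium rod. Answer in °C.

L₁(1 + α₁ΔT) = L₂(1 + α₂ΔT) ⇒ ΔT = (L₂ − L₁)/(α₁L₁ − α₂L₂)
L₂ − L₁ = 1.1084 − 1.1079 = 5.00×10⁻⁴ m
α₁L₁ − α₂L₂ = 13.3×10⁻⁶×1.1079 − 8.57×10⁻⁶×1.1084 = 5.236082×10⁻⁶ m/K
ΔT = 5.00×10⁻⁴ / 5.236082×10⁻⁶ = 95.491 K
T = 26.6 + 95.491 = 122.091 °C

T = 122.1 °C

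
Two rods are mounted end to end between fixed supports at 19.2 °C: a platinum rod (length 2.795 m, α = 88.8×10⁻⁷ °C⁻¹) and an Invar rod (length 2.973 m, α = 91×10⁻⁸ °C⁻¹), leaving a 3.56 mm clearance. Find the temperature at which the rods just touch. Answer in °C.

T = 149 °C

Gap closes when ΔL₁ + ΔL₂ = 3.56 mm = 3.56×10⁻³ m
(α₁L₁ + α₂L₂)ΔT = g
α₁L₁ + α₂L₂ = 88.8×10⁻⁷×2.795 + 91×10⁻⁸×2.973 = 2.752503×10⁻⁵ m/K
ΔT = 3.56×10⁻³ / 2.752503×10⁻⁵ = 129.34 K
T = 19.2 + 129.34 = 148.54 °C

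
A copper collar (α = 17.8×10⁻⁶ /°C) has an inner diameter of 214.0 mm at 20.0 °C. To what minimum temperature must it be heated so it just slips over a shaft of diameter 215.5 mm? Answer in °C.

Required Δd = 215.5 − 214.0 = 1.5 mm
Δd = αd₀ΔT ⇒ ΔT = Δd/(αd₀) = 1.5 / (17.8×10⁻⁶ × 214.0) = 393.78 K
T_min = 20.0 + 393.78 = 413.78 °C

T = 414 °C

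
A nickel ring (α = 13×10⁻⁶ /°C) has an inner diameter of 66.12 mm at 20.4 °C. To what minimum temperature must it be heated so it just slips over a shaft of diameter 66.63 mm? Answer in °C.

T = 614 °C

Required Δd = 66.63 − 66.12 = 0.51 mm
Δd = αd₀ΔT ⇒ ΔT = Δd/(αd₀) = 0.51 / (13×10⁻⁶ × 66.12) = 593.33 K
T_min = 20.4 + 593.33 = 613.73 °C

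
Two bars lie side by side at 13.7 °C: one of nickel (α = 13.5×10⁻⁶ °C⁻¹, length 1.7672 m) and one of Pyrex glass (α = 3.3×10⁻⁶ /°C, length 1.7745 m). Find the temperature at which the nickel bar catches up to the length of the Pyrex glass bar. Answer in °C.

L₁(1 + α₁ΔT) = L₂(1 + α₂ΔT) ⇒ ΔT = (L₂ − L₁)/(α₁L₁ − α₂L₂)
L₂ − L₁ = 1.7745 − 1.7672 = 7.30×10⁻³ m
α₁L₁ − α₂L₂ = 13.5×10⁻⁶×1.7672 − 3.3×10⁻⁶×1.7745 = 1.800135×10⁻⁵ m/K
ΔT = 7.30×10⁻³ / 1.800135×10⁻⁵ = 405.525 K
T = 13.7 + 405.525 = 419.225 °C

T = 419.2 °C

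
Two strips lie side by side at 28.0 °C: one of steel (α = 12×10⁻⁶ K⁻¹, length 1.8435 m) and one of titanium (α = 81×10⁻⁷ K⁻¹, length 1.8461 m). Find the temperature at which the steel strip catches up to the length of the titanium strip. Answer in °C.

T = 390.7 °C

Equal length when α₁L₁ΔT − α₂L₂ΔT = L₂ − L₁ = 2.60×10⁻³ m
α₁L₁ = 2.2122×10⁻⁵, α₂L₂ = 1.495341×10⁻⁵ → Δ(αL) = 7.16859×10⁻⁶ m/K
ΔT = 2.60×10⁻³ / 7.16859×10⁻⁶ = 362.693 K, so T = 28.0 + 362.693 = 390.693 °C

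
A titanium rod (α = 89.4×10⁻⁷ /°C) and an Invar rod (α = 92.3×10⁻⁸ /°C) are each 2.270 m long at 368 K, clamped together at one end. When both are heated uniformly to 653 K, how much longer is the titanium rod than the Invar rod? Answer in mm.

5.19 mm

ΔT = 285 K
titanium: ΔL = 89.4×10⁻⁷ × 2.270 m × 285 = 5.7837×10⁻³ m = 5.7837 mm
Invar: ΔL = 92.3×10⁻⁸ × 2.270 m × 285 = 5.9713×10⁻⁴ m = 0.59713 mm
difference = 5.7837 − 0.59713 = 5.18657 mm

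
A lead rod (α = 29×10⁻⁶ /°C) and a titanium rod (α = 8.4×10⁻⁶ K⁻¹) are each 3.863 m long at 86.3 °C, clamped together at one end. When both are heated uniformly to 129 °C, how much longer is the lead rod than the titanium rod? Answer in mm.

ΔT = 42.7 K
lead: ΔL = 29×10⁻⁶ × 3.863 m × 42.7 = 4.7836×10⁻³ m = 4.7836 mm
titanium: ΔL = 8.4×10⁻⁶ × 3.863 m × 42.7 = 1.3856×10⁻³ m = 1.3856 mm
difference = 4.7836 − 1.3856 = 3.3980 mm

3.40 mm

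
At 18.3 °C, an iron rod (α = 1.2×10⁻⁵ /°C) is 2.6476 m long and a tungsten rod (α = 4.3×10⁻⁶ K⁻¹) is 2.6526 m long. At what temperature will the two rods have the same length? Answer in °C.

Equal length when α₁L₁ΔT − α₂L₂ΔT = L₂ − L₁ = 5.00×10⁻³ m
α₁L₁ = 3.17712×10⁻⁵, α₂L₂ = 1.140618×10⁻⁵ → Δ(αL) = 2.036502×10⁻⁵ m/K
ΔT = 5.00×10⁻³ / 2.036502×10⁻⁵ = 245.519 K, so T = 18.3 + 245.519 = 263.819 °C

T = 263.8 °C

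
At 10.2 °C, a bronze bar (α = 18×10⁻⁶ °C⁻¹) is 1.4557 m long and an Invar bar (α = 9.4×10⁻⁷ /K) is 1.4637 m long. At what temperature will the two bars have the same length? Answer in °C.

T = 332.4 °C

Equal length when α₁L₁ΔT − α₂L₂ΔT = L₂ − L₁ = 8.00×10⁻³ m
α₁L₁ = 2.62026×10⁻⁵, α₂L₂ = 1.375878×10⁻⁶ → Δ(αL) = 2.4826722×10⁻⁵ m/K
ΔT = 8.00×10⁻³ / 2.4826722×10⁻⁵ = 322.233 K, so T = 10.2 + 322.233 = 332.433 °C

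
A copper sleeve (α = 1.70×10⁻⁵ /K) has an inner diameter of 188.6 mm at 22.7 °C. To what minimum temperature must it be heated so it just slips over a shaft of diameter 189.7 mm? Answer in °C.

T = 366 °C

Required Δd = 189.7 − 188.6 = 1.1 mm
Δd = αd₀ΔT ⇒ ΔT = Δd/(αd₀) = 1.1 / (1.70×10⁻⁵ × 188.6) = 343.09 K
T_min = 22.7 + 343.09 = 365.79 °C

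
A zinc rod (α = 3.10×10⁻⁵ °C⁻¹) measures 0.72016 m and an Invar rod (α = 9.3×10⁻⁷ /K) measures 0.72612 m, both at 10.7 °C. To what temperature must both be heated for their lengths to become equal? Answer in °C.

T = 286.0 °C

L₁(1 + α₁ΔT) = L₂(1 + α₂ΔT) ⇒ ΔT = (L₂ − L₁)/(α₁L₁ − α₂L₂)
L₂ − L₁ = 0.72612 − 0.72016 = 5.96×10⁻³ m
α₁L₁ − α₂L₂ = 3.10×10⁻⁵×0.72016 − 9.3×10⁻⁷×0.72612 = 2.16496684×10⁻⁵ m/K
ΔT = 5.96×10⁻³ / 2.16496684×10⁻⁵ = 275.293 K
T = 10.7 + 275.293 = 285.993 °C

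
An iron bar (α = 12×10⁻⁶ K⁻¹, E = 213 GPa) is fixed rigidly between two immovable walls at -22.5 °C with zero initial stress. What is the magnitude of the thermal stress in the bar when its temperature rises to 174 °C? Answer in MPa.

Fully constrained: the free strain ε = αΔT is blocked, so σ = Eε = EαΔT.
|ΔT| = 196.5 K
σ = 213×10⁹ × 12×10⁻⁶ × 196.5 = 5.02×10⁸ Pa

σ = 502 MPa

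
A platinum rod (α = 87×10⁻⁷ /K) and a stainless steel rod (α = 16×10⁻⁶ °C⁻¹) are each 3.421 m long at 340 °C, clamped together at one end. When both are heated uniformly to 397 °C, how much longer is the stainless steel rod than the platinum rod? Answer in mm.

1.42 mm

ΔT = 57 K
platinum: ΔL = 87×10⁻⁷ × 3.421 m × 57 = 1.6965×10⁻³ m = 1.6965 mm
stainless steel: ΔL = 16×10⁻⁶ × 3.421 m × 57 = 3.1200×10⁻³ m = 3.1200 mm
difference = 3.1200 − 1.6965 = 1.4235 mm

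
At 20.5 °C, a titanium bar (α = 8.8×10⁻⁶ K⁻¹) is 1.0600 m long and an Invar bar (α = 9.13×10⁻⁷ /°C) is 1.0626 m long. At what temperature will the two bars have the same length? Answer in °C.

T = 331.6 °C

Equal length when α₁L₁ΔT − α₂L₂ΔT = L₂ − L₁ = 2.60×10⁻³ m
α₁L₁ = 9.328×10⁻⁶, α₂L₂ = 9.701538×10⁻⁷ → Δ(αL) = 8.3578462×10⁻⁶ m/K
ΔT = 2.60×10⁻³ / 8.3578462×10⁻⁶ = 311.085 K, so T = 20.5 + 311.085 = 331.585 °C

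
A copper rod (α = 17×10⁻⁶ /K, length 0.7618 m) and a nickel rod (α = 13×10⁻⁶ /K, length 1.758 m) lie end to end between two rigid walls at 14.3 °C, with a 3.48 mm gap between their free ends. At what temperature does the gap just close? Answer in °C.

Gap closes when ΔL₁ + ΔL₂ = 3.48 mm = 3.48×10⁻³ m
(α₁L₁ + α₂L₂)ΔT = g
α₁L₁ + α₂L₂ = 17×10⁻⁶×0.7618 + 13×10⁻⁶×1.758 = 3.58046×10⁻⁵ m/K
ΔT = 3.48×10⁻³ / 3.58046×10⁻⁵ = 97.19 K
T = 14.3 + 97.19 = 111.49 °C

T = 111 °C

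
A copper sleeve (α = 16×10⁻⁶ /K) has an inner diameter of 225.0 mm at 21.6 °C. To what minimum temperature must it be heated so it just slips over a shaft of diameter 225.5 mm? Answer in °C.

T = 160 °C

Required Δd = 225.5 − 225.0 = 0.5 mm
Δd = αd₀ΔT ⇒ ΔT = Δd/(αd₀) = 0.5 / (16×10⁻⁶ × 225.0) = 138.89 K
T_min = 21.6 + 138.89 = 160.49 °C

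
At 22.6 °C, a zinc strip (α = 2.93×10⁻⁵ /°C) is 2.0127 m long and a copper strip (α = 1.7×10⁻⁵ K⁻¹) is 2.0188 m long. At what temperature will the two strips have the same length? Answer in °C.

T = 270.0 °C

Equal length when α₁L₁ΔT − α₂L₂ΔT = L₂ − L₁ = 6.10×10⁻³ m
α₁L₁ = 5.897211×10⁻⁵, α₂L₂ = 3.43196×10⁻⁵ → Δ(αL) = 2.465251×10⁻⁵ m/K
ΔT = 6.10×10⁻³ / 2.465251×10⁻⁵ = 247.439 K, so T = 22.6 + 247.439 = 270.039 °C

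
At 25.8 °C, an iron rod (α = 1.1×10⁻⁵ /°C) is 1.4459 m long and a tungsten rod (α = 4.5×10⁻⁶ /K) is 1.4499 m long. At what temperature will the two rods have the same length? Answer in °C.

T = 452.2 °C

L₁(1 + α₁ΔT) = L₂(1 + α₂ΔT) ⇒ ΔT = (L₂ − L₁)/(α₁L₁ − α₂L₂)
L₂ − L₁ = 1.4499 − 1.4459 = 4.00×10⁻³ m
α₁L₁ − α₂L₂ = 1.1×10⁻⁵×1.4459 − 4.5×10⁻⁶×1.4499 = 9.38035×10⁻⁶ m/K
ΔT = 4.00×10⁻³ / 9.38035×10⁻⁶ = 426.423 K
T = 25.8 + 426.423 = 452.223 °C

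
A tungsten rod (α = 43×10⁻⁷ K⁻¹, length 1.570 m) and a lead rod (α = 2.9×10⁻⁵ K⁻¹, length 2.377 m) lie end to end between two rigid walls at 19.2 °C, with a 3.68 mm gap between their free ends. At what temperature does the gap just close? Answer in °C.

Gap closes when ΔL₁ + ΔL₂ = 3.68 mm = 3.68×10⁻³ m
(α₁L₁ + α₂L₂)ΔT = g
α₁L₁ + α₂L₂ = 43×10⁻⁷×1.570 + 2.9×10⁻⁵×2.377 = 7.5684×10⁻⁵ m/K
ΔT = 3.68×10⁻³ / 7.5684×10⁻⁵ = 48.623 K
T = 19.2 + 48.623 = 67.823 °C

T = 67.8 °C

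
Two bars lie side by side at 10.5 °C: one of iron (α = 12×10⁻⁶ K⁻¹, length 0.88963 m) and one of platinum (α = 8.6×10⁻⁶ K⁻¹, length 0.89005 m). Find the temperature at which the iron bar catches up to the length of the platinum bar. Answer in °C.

T = 149.5 °C

Equal length when α₁L₁ΔT − α₂L₂ΔT = L₂ − L₁ = 4.20×10⁻⁴ m
α₁L₁ = 1.067556×10⁻⁵, α₂L₂ = 7.65443×10⁻⁶ → Δ(αL) = 3.02113×10⁻⁶ m/K
ΔT = 4.20×10⁻⁴ / 3.02113×10⁻⁶ = 139.021 K, so T = 10.5 + 139.021 = 149.521 °C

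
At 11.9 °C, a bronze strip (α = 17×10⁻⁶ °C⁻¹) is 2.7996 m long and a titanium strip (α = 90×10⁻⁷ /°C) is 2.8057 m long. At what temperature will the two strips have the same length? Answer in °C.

Equal length when α₁L₁ΔT − α₂L₂ΔT = L₂ − L₁ = 6.10×10⁻³ m
α₁L₁ = 4.75932×10⁻⁵, α₂L₂ = 2.52513×10⁻⁵ → Δ(αL) = 2.23419×10⁻⁵ m/K
ΔT = 6.10×10⁻³ / 2.23419×10⁻⁵ = 273.030 K, so T = 11.9 + 273.030 = 284.930 °C

T = 284.9 °C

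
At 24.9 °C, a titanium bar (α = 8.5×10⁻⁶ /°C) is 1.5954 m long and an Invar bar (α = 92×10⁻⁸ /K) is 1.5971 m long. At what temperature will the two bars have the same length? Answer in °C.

Equal length when α₁L₁ΔT − α₂L₂ΔT = L₂ − L₁ = 1.70×10⁻³ m
α₁L₁ = 1.35609×10⁻⁵, α₂L₂ = 1.469332×10⁻⁶ → Δ(αL) = 1.2091568×10⁻⁵ m/K
ΔT = 1.70×10⁻³ / 1.2091568×10⁻⁵ = 140.594 K, so T = 24.9 + 140.594 = 165.494 °C

T = 165.5 °C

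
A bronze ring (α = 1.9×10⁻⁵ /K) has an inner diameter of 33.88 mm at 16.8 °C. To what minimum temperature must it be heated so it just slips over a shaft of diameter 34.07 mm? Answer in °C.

Required Δd = 34.07 − 33.88 = 0.19 mm
Δd = αd₀ΔT ⇒ ΔT = Δd/(αd₀) = 0.19 / (1.9×10⁻⁵ × 33.88) = 295.16 K
T_min = 16.8 + 295.16 = 311.96 °C

T = 312 °C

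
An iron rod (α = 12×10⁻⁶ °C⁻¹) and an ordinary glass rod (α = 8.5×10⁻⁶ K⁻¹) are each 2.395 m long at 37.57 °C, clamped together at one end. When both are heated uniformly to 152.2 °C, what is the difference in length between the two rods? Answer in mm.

0.961 mm

ΔT = 114.63 K
iron: ΔL = 12×10⁻⁶ × 2.395 m × 114.63 = 3.2945×10⁻³ m = 3.2945 mm
ordinary glass: ΔL = 8.5×10⁻⁶ × 2.395 m × 114.63 = 2.3336×10⁻³ m = 2.3336 mm
difference = 3.2945 − 2.3336 = 0.9609 mm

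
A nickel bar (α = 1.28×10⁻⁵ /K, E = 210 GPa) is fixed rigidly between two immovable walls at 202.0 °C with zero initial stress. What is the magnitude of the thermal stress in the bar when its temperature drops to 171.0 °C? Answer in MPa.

σ = 83.3 MPa

Fully constrained: the free strain ε = αΔT is blocked, so σ = Eε = EαΔT.
|ΔT| = 31.0 K
σ = 210×10⁹ × 1.28×10⁻⁵ × 31.0 = 8.33×10⁷ Pa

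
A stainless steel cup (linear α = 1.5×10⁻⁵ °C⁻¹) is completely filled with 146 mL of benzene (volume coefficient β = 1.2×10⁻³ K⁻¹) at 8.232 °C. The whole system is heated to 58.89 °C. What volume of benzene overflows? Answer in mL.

8.54 mL

The cup also expands: β_container ≈ 3α = 4.5×10⁻⁵ /K
Net overflow = V₀(β_liq − 3α_cont)ΔT
β − 3α = 1.20×10⁻³ − 4.5×10⁻⁵ = 1.155×10⁻³ /K; ΔT = 50.658 K
ΔV = 146 × 1.155×10⁻³ × 50.658 = 8.54 mL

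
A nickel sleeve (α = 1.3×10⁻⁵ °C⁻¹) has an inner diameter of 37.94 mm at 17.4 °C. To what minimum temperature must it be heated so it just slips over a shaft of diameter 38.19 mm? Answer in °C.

Required Δd = 38.19 − 37.94 = 0.25 mm
Δd = αd₀ΔT ⇒ ΔT = Δd/(αd₀) = 0.25 / (1.3×10⁻⁵ × 37.94) = 506.87 K
T_min = 17.4 + 506.87 = 524.27 °C

T = 524 °C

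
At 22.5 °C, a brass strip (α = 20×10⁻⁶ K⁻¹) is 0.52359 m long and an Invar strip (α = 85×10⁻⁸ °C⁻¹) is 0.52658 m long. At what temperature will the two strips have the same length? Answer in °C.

T = 320.8 °C

Equal length when α₁L₁ΔT − α₂L₂ΔT = L₂ − L₁ = 2.99×10⁻³ m
α₁L₁ = 1.04718×10⁻⁵, α₂L₂ = 4.47593×10⁻⁷ → Δ(αL) = 1.0024207×10⁻⁵ m/K
ΔT = 2.99×10⁻³ / 1.0024207×10⁻⁵ = 298.278 K, so T = 22.5 + 298.278 = 320.778 °C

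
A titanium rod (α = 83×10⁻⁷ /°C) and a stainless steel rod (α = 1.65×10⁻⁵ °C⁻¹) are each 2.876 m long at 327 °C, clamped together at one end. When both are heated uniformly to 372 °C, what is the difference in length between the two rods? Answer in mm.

1.06 mm

ΔT = 45 K
titanium: ΔL = 83×10⁻⁷ × 2.876 m × 45 = 1.0742×10⁻³ m = 1.0742 mm
stainless steel: ΔL = 1.65×10⁻⁵ × 2.876 m × 45 = 2.1354×10⁻³ m = 2.1354 mm
difference = 2.1354 − 1.0742 = 1.0612 mm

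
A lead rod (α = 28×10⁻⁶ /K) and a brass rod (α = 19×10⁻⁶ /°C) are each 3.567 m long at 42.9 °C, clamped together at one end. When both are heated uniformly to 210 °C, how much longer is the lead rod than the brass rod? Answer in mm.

5.36 mm

ΔT = 167.1 K
lead: ΔL = 28×10⁻⁶ × 3.567 m × 167.1 = 1.6689×10⁻² m = 16.689 mm
brass: ΔL = 19×10⁻⁶ × 3.567 m × 167.1 = 1.1325×10⁻² m = 11.325 mm
difference = 16.689 − 11.325 = 5.364 mm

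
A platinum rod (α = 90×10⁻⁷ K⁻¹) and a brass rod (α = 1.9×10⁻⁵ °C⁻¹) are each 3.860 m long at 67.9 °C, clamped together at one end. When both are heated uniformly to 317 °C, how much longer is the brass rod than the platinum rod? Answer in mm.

9.62 mm

ΔT = 249.1 K
platinum: ΔL = 90×10⁻⁷ × 3.860 m × 249.1 = 8.6537×10⁻³ m = 8.6537 mm
brass: ΔL = 1.9×10⁻⁵ × 3.860 m × 249.1 = 1.8269×10⁻² m = 18.269 mm
difference = 18.269 − 8.6537 = 9.6153 mm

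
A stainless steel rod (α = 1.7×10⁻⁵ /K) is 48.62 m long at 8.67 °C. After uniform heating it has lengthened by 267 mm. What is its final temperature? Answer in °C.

T = 332 °C

ΔL = αL₀ΔT ⇒ ΔT = ΔL / (αL₀)
ΔT = 267×10⁻³ m / (1.7×10⁻⁵ × 48.62 m) = 323.03 K
T = 8.67 + 323.03 = 331.70 °C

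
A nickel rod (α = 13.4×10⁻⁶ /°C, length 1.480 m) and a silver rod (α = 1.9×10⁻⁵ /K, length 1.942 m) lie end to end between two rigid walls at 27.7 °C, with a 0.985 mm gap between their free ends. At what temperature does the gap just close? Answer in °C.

α₁L₁ = 1.9832×10⁻⁵ m/K, α₂L₂ = 3.6898×10⁻⁵ m/K → total 5.673×10⁻⁵ m/K
ΔT = g/(α₁L₁+α₂L₂) = 9.85×10⁻⁴ / 5.673×10⁻⁵ = 17.363 K
T = 27.7 + 17.363 = 45.063 °C

T = 45.1 °C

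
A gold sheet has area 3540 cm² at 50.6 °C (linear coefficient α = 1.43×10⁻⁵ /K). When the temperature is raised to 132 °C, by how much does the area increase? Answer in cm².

Area coefficient ≈ 2α; |ΔT| = 81.4 K
ΔA = 2αA₀ΔT = 2(1.43×10⁻⁵)(3540)(81.4) = 8.24 cm²

ΔA = 8.24 cm²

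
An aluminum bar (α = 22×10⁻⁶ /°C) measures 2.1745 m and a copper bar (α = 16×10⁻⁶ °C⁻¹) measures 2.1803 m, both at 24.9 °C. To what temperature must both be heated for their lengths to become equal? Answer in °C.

T = 472.6 °C

L₁(1 + α₁ΔT) = L₂(1 + α₂ΔT) ⇒ ΔT = (L₂ − L₁)/(α₁L₁ − α₂L₂)
L₂ − L₁ = 2.1803 − 2.1745 = 5.80×10⁻³ m
α₁L₁ − α₂L₂ = 22×10⁻⁶×2.1745 − 16×10⁻⁶×2.1803 = 1.29542×10⁻⁵ m/K
ΔT = 5.80×10⁻³ / 1.29542×10⁻⁵ = 447.731 K
T = 24.9 + 447.731 = 472.631 °C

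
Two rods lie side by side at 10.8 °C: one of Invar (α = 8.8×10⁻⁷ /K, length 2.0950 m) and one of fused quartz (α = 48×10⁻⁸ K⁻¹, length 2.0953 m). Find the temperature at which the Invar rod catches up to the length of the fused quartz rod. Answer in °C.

Equal length when α₁L₁ΔT − α₂L₂ΔT = L₂ − L₁ = 3.00×10⁻⁴ m
α₁L₁ = 1.8436×10⁻⁶, α₂L₂ = 1.005744×10⁻⁶ → Δ(αL) = 8.37856×10⁻⁷ m/K
ΔT = 3.00×10⁻⁴ / 8.37856×10⁻⁷ = 358.057 K, so T = 10.8 + 358.057 = 368.857 °C

T = 368.9 °C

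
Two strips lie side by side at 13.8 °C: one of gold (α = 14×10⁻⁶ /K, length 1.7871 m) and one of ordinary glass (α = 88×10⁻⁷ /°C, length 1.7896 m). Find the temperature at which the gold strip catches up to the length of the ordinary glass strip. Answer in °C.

Equal length when α₁L₁ΔT − α₂L₂ΔT = L₂ − L₁ = 2.50×10⁻³ m
α₁L₁ = 2.50194×10⁻⁵, α₂L₂ = 1.574848×10⁻⁵ → Δ(αL) = 9.27092×10⁻⁶ m/K
ΔT = 2.50×10⁻³ / 9.27092×10⁻⁶ = 269.660 K, so T = 13.8 + 269.660 = 283.460 °C

T = 283.5 °C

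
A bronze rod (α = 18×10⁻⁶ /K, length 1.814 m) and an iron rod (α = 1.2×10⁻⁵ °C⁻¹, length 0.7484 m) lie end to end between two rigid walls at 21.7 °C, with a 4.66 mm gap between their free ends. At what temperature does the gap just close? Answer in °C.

T = 134 °C

α₁L₁ = 3.2652×10⁻⁵ m/K, α₂L₂ = 8.9808×10⁻⁶ m/K → total 4.16328×10⁻⁵ m/K
ΔT = g/(α₁L₁+α₂L₂) = 4.66×10⁻³ / 4.16328×10⁻⁵ = 111.93 K
T = 21.7 + 111.93 = 133.63 °C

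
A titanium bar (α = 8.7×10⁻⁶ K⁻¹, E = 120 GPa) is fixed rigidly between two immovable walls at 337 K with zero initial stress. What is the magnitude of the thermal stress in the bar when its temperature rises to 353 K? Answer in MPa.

σ = 16.7 MPa

Fully constrained: the free strain ε = αΔT is blocked, so σ = Eε = EαΔT.
|ΔT| = 16 K
σ = 120×10⁹ × 8.7×10⁻⁶ × 16 = 1.67×10⁷ Pa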